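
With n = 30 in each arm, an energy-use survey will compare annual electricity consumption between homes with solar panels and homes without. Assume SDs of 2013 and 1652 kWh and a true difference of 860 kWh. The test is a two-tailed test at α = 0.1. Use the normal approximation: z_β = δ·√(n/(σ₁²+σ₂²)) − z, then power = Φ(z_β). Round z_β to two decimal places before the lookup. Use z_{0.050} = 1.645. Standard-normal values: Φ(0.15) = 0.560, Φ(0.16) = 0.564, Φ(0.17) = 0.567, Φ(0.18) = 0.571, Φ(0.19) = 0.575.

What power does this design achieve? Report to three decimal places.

z_β = δ·√(n/(σ₁²+σ₂²)) − z_{α/2}
    = 860 · √(30/6781273) − 1.645
    = 860 · 0.00210 − 1.645
    = 1.8089 − 1.645 = 0.1639 → 0.16
Power = Φ(0.16) = 0.564.

Power ≈ 0.564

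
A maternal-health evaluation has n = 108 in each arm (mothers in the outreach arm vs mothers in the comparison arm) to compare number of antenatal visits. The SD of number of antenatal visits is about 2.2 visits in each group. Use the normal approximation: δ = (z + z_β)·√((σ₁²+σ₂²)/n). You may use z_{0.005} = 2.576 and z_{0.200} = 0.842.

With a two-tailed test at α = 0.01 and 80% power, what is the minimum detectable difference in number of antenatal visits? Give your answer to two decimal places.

Minimum detectable difference ≈ 1.02 visits

δ = (z_{α/2} + z_β) · √((σ₁²+σ₂²)/n)
  = (2.576 + 0.842) · √(9.68/108)
  = 3.418 · √0.08963
  = 3.418 · 0.2994
  = 1.0233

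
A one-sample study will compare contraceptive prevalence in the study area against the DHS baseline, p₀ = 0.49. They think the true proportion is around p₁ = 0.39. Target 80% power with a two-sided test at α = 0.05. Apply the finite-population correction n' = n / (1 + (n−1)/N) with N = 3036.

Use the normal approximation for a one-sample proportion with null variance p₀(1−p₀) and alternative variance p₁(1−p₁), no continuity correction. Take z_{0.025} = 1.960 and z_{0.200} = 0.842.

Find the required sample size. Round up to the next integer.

n = [z_{α/2}·√(p₀q₀) + z_β·√(p₁q₁)]² / (p₁ − p₀)²
  = [1.960·√(0.49·0.51) + 0.842·√(0.39·0.61)]² / (-0.10)²
  = [1.960·0.4999 + 0.842·0.4877]² / 0.0100
  = [1.3905]² / 0.0100
  = 193.35
Finite-population correction (N = 3036): 193.35 / (1 + (193.35 − 1)/3036) = 181.83.
Round up → n = 182.

n = 182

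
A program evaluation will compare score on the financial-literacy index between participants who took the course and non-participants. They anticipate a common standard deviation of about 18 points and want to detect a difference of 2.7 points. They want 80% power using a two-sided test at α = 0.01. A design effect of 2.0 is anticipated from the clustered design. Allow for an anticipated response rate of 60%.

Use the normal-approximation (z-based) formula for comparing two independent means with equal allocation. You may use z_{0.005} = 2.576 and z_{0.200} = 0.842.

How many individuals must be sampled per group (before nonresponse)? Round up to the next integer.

n = 3462 per group

n = (z_{α/2} + z_β)² · (σ₁² + σ₂²) / δ²
  = (2.576 + 0.842)² · (2·18² = 648) / 2.7²
  = 11.6827 · 648 / 7.29
  = 1038.46
Design effect: 2.0 × 1038.46 = 2076.93.
Adjust for 60% response: 2076.93 / 0.60 = 3461.55.
Round up → n = 3462 per group.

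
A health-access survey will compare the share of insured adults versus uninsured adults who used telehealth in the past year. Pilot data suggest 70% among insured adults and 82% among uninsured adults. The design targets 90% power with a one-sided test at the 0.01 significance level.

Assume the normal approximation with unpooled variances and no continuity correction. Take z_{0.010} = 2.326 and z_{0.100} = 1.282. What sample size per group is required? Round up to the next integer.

n = (z_α + z_β)² · [p₁(1−p₁) + p₂(1−p₂)] / (p₁ − p₂)²
  = (2.326 + 1.282)² · (0.70·0.30 + 0.82·0.18) / (-0.12)²
  = (3.608)² · (0.2100 + 0.1476) / 0.0144
  = 13.0177 · 0.3576 / 0.0144
  = 323.27
Round up → n = 324 per group.

n = 324 per group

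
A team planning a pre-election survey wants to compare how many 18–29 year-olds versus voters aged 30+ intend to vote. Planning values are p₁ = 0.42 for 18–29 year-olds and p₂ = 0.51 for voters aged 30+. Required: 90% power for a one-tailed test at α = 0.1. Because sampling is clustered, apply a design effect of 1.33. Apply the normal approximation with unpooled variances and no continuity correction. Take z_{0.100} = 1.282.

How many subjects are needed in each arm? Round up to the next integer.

n = (z_α + z_β)² · [p₁(1−p₁) + p₂(1−p₂)] / (p₁ − p₂)²
  = (1.282 + 1.282)² · (0.42·0.58 + 0.51·0.49) / (-0.09)²
  = (2.564)² · (0.2436 + 0.2499) / 0.0081
  = 6.5741 · 0.4935 / 0.0081
  = 400.53
Design effect: 1.33 × 400.53 = 532.71.
Round up → n = 533 per group.

n = 533 per group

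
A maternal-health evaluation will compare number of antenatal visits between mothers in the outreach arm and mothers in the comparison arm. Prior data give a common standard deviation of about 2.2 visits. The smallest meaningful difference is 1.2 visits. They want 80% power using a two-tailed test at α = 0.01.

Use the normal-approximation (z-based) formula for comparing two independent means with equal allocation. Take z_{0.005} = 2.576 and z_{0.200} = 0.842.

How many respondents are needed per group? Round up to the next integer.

n = 79 per group

n = (z_{α/2} + z_β)² · (σ₁² + σ₂²) / δ²
  = (2.576 + 0.842)² · (2·2.2² = 9.68) / 1.2²
  = 11.6827 · 9.68 / 1.44
  = 78.53
Round up → n = 79 per group.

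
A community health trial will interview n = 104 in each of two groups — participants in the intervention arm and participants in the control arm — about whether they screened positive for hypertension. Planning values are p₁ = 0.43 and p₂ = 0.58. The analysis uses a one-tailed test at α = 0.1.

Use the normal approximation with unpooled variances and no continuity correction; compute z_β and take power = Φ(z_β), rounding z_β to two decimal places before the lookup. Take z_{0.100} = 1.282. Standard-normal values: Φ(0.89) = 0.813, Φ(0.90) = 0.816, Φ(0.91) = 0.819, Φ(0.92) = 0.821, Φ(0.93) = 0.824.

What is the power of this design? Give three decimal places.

Power ≈ 0.819

z_β = |p₁−p₂|·√(n/[p₁q₁+p₂q₂]) − z_α
    = 0.15 · √(104/0.4887) − 1.282
    = 0.15 · 14.5880 − 1.282
    = 2.1882 − 1.282 = 0.9062 → 0.91
Power = Φ(0.91) = 0.819.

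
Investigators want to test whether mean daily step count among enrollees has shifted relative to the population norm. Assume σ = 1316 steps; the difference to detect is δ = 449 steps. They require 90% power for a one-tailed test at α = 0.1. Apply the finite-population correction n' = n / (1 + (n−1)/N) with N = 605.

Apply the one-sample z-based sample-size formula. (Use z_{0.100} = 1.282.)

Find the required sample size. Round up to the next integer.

n = (z_α + z_β)² · σ² / δ²
  = (1.282 + 1.282)² · 1316² / 449²
  = 6.5741 · 1731856 / 201601
  = 56.47
Finite-population correction (N = 605): 56.47 / (1 + (56.47 − 1)/605) = 51.73.
Round up → n = 52.

n = 52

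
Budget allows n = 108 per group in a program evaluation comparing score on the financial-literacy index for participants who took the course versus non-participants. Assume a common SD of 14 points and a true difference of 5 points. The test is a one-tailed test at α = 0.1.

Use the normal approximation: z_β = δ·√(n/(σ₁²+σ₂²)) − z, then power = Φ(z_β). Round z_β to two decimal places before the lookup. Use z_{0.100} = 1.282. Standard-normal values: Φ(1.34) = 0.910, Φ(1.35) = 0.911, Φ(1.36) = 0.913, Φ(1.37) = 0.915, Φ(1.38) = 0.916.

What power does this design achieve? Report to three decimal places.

Power ≈ 0.910

z_β = δ·√(n/(σ₁²+σ₂²)) − z_α
    = 5 · √(108/392) − 1.282
    = 5 · 0.52489 − 1.282
    = 2.6245 − 1.282 = 1.3425 → 1.34
Power = Φ(1.34) = 0.910.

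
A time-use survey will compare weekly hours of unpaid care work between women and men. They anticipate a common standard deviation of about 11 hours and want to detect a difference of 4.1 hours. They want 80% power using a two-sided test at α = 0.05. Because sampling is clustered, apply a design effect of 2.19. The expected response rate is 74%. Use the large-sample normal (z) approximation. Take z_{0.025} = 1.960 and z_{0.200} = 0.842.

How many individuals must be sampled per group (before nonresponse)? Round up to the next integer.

n = 335 per group

n = (z_{α/2} + z_β)² · (σ₁² + σ₂²) / δ²
  = (1.960 + 0.842)² · (2·11² = 242) / 4.1²
  = 7.8512 · 242 / 16.81
  = 113.03
Design effect: 2.19 × 113.03 = 247.53.
Adjust for 74% response: 247.53 / 0.74 = 334.50.
Round up → n = 335 per group.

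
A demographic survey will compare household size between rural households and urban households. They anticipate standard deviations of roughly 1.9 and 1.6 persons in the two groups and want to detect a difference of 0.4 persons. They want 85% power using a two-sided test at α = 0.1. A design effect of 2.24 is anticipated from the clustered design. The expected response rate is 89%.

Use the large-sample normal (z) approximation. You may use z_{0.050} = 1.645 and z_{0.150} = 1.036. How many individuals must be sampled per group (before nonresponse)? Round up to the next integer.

n = (z_{α/2} + z_β)² · (σ₁² + σ₂²) / δ²
  = (1.645 + 1.036)² · (1.9² + 1.6² = 6.17) / 0.4²
  = 7.1878 · 6.17 / 0.16
  = 277.18
Design effect: 2.24 × 277.18 = 620.88.
Adjust for 89% response: 620.88 / 0.89 = 697.62.
Round up → n = 698 per group.

n = 698 per group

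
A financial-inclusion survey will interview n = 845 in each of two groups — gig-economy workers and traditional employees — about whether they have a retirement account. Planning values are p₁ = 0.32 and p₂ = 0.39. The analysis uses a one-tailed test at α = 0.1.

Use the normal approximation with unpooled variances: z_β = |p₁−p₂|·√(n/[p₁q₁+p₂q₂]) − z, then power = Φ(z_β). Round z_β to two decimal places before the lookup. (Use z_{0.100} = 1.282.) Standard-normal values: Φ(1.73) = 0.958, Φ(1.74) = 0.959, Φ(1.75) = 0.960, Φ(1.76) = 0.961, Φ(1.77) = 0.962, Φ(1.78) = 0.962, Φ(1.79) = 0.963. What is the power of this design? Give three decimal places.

Power ≈ 0.958

z_β = |p₁−p₂|·√(n/[p₁q₁+p₂q₂]) − z_α
    = 0.07 · √(845/0.4555) − 1.282
    = 0.07 · 43.0709 − 1.282
    = 3.0150 − 1.282 = 1.7330 → 1.73
Power = Φ(1.73) = 0.958.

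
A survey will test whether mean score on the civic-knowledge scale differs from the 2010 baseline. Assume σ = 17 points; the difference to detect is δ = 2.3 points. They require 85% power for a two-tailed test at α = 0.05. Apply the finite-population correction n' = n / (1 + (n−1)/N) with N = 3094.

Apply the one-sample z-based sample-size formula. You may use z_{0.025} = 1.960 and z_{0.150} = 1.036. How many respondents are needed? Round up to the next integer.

n = (z_{α/2} + z_β)² · σ² / δ²
  = (1.960 + 1.036)² · 17² / 2.3²
  = 8.9760 · 289 / 5.29
  = 490.37
Finite-population correction (N = 3094): 490.37 / (1 + (490.37 − 1)/3094) = 423.40.
Round up → n = 424.

n = 424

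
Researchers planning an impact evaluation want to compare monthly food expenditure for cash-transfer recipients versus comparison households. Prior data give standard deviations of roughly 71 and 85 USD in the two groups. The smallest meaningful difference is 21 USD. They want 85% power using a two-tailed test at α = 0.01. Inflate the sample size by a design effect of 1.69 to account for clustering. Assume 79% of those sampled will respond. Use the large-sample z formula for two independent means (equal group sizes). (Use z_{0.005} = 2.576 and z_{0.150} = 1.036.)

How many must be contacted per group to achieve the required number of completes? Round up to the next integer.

n = (z_{α/2} + z_β)² · (σ₁² + σ₂²) / δ²
  = (2.576 + 1.036)² · (71² + 85² = 12266) / 21²
  = 13.0465 · 12266 / 441
  = 362.88
Design effect: 1.69 × 362.88 = 613.26.
Adjust for 79% response: 613.26 / 0.79 = 776.28.
Round up → n = 777 per group.

n = 777 per group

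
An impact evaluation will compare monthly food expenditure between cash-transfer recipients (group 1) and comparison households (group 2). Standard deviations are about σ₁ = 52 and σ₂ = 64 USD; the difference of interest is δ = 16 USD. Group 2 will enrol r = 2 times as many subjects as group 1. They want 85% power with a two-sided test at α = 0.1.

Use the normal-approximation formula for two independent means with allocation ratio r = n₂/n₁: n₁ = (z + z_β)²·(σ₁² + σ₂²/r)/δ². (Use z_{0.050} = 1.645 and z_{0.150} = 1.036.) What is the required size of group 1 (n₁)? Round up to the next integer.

n₁ = (z_{α/2} + z_β)² · (σ₁² + σ₂²/r) / δ²
   = (1.645 + 1.036)² · (52² + 64²/2) / 16²
   = 7.1878 · (2704 + 2048) / 256
   = 7.1878 · 4752 / 256
   = 133.42
Round up → n₁ = 134; n₂ = r·n₁ = 2 × 134 = 268.

n₁ = 134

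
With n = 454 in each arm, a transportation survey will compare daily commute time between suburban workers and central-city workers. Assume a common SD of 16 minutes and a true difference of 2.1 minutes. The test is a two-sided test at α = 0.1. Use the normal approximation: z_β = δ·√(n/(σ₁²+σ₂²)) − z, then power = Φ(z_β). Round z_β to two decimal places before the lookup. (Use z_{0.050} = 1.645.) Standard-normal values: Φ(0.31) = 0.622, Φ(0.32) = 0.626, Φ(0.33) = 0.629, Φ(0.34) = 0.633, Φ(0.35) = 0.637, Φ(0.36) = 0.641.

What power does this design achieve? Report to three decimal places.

Power ≈ 0.629

z_β = δ·√(n/(σ₁²+σ₂²)) − z_{α/2}
    = 2.1 · √(454/512) − 1.645
    = 2.1 · 0.94166 − 1.645
    = 1.9775 − 1.645 = 0.3325 → 0.33
Power = Φ(0.33) = 0.629.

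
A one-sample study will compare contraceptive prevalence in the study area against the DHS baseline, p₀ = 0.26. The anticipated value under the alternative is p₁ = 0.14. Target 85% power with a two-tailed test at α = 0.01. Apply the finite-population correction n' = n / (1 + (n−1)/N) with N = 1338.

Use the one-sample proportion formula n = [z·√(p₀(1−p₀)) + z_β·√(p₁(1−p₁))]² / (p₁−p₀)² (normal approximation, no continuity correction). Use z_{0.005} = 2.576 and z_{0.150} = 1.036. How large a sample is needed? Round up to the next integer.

n = [z_{α/2}·√(p₀q₀) + z_β·√(p₁q₁)]² / (p₁ − p₀)²
  = [2.576·√(0.26·0.74) + 1.036·√(0.14·0.86)]² / (-0.12)²
  = [2.576·0.4386 + 1.036·0.3470]² / 0.0144
  = [1.4894]² / 0.0144
  = 154.05
Finite-population correction (N = 1338): 154.05 / (1 + (154.05 − 1)/1338) = 138.24.
Round up → n = 139.

n = 139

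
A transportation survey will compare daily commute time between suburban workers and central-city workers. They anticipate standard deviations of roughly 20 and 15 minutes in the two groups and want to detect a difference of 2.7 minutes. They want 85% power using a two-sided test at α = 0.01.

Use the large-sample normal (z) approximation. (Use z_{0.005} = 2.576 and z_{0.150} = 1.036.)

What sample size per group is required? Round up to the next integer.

n = (z_{α/2} + z_β)² · (σ₁² + σ₂²) / δ²
  = (2.576 + 1.036)² · (20² + 15² = 625) / 2.7²
  = 13.0465 · 625 / 7.29
  = 1118.53
Round up → n = 1119 per group.

n = 1119 per group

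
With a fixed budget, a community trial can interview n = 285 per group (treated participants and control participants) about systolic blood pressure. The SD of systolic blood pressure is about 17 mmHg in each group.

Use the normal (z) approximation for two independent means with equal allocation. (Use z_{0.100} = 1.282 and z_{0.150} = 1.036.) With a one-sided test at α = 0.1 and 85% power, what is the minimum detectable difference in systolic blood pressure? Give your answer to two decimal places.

δ = (z_α + z_β) · √((σ₁²+σ₂²)/n)
  = (1.282 + 1.036) · √(578/285)
  = 2.318 · √2.0281
  = 2.318 · 1.4241
  = 3.3011

Minimum detectable difference ≈ 3.30 mmHg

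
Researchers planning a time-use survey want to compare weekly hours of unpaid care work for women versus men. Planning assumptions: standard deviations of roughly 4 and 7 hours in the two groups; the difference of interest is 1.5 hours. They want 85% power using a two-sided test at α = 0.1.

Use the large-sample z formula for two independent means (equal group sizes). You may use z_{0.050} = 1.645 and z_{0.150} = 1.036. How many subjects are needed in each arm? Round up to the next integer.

n = 208 per group

n = (z_{α/2} + z_β)² · (σ₁² + σ₂²) / δ²
  = (1.645 + 1.036)² · (4² + 7² = 65) / 1.5²
  = 7.1878 · 65 / 2.25
  = 207.65
Round up → n = 208 per group.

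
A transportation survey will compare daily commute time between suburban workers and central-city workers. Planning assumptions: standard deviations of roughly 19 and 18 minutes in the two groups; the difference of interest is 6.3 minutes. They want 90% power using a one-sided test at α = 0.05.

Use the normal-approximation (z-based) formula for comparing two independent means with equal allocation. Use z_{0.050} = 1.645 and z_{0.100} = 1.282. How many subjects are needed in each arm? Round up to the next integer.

n = 148 per group

n = (z_α + z_β)² · (σ₁² + σ₂²) / δ²
  = (1.645 + 1.282)² · (19² + 18² = 685) / 6.3²
  = 8.5673 · 685 / 39.69
  = 147.86
Round up → n = 148 per group.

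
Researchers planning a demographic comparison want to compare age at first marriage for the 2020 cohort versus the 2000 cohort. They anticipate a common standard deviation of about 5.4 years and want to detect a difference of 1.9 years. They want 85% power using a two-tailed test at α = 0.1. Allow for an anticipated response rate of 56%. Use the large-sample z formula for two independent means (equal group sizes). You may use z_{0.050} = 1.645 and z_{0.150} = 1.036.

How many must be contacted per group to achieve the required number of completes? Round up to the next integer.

n = 208 per group

n = (z_{α/2} + z_β)² · (σ₁² + σ₂²) / δ²
  = (1.645 + 1.036)² · (2·5.4² = 58.32) / 1.9²
  = 7.1878 · 58.32 / 3.61
  = 116.12
Adjust for 56% response: 116.12 / 0.56 = 207.36.
Round up → n = 208 per group.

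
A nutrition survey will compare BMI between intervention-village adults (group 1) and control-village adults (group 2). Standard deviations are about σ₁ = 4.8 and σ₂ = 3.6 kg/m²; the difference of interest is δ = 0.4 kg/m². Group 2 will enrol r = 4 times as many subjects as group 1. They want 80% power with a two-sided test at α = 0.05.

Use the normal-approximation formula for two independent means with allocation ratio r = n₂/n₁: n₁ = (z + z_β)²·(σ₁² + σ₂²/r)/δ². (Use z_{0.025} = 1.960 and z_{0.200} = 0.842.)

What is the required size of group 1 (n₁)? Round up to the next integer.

n₁ = (z_{α/2} + z_β)² · (σ₁² + σ₂²/r) / δ²
   = (1.960 + 0.842)² · (4.8² + 3.6²/4) / 0.4²
   = 7.8512 · (23.04 + 3.24) / 0.16
   = 7.8512 · 26.28 / 0.16
   = 1289.56
Round up → n₁ = 1290; n₂ = r·n₁ = 4 × 1290 = 5160.

n₁ = 1290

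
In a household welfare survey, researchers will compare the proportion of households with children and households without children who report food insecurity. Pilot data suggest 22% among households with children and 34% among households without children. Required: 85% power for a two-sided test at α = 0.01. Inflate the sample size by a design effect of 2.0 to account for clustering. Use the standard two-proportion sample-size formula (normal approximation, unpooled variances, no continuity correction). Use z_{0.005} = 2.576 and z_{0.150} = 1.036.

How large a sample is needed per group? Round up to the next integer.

n = (z_{α/2} + z_β)² · [p₁(1−p₁) + p₂(1−p₂)] / (p₁ − p₂)²
  = (2.576 + 1.036)² · (0.22·0.78 + 0.34·0.66) / (-0.12)²
  = (3.612)² · (0.1716 + 0.2244) / 0.0144
  = 13.0465 · 0.3960 / 0.0144
  = 358.78
Design effect: 2.0 × 358.78 = 717.56.
Round up → n = 718 per group.

n = 718 per group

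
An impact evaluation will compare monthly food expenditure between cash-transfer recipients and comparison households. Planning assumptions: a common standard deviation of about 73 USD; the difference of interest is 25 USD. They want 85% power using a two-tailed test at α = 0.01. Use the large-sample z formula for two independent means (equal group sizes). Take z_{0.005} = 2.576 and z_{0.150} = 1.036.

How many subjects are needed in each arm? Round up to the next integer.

n = 223 per group

n = (z_{α/2} + z_β)² · (σ₁² + σ₂²) / δ²
  = (2.576 + 1.036)² · (2·73² = 10658) / 25²
  = 13.0465 · 10658 / 625
  = 222.48
Round up → n = 223 per group.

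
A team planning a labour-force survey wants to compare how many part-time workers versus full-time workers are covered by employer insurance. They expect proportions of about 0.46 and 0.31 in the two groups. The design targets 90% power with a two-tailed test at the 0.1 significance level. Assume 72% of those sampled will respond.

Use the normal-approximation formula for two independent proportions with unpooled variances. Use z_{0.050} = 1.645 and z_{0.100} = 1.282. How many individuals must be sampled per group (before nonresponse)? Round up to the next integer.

n = 245 per group

n = (z_{α/2} + z_β)² · [p₁(1−p₁) + p₂(1−p₂)] / (p₁ − p₂)²
  = (1.645 + 1.282)² · (0.46·0.54 + 0.31·0.69) / (0.15)²
  = (2.927)² · (0.2484 + 0.2139) / 0.0225
  = 8.5673 · 0.4623 / 0.0225
  = 176.03
Adjust for 72% response: 176.03 / 0.72 = 244.49.
Round up → n = 245 per group.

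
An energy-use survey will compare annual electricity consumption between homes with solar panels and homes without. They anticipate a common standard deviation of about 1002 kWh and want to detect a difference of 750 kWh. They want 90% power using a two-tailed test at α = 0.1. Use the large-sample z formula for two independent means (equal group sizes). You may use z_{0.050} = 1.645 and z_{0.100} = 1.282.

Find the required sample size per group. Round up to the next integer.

n = (z_{α/2} + z_β)² · (σ₁² + σ₂²) / δ²
  = (1.645 + 1.282)² · (2·1002² = 2008008) / 750²
  = 8.5673 · 2008008 / 562500
  = 30.58
Round up → n = 31 per group.

n = 31 per group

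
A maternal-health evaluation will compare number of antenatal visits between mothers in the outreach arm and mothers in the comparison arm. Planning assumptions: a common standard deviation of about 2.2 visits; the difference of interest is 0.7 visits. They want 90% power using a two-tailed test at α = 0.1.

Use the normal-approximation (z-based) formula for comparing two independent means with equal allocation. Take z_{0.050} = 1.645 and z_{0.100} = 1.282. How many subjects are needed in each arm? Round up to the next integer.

n = (z_{α/2} + z_β)² · (σ₁² + σ₂²) / δ²
  = (1.645 + 1.282)² · (2·2.2² = 9.68) / 0.7²
  = 8.5673 · 9.68 / 0.49
  = 169.25
Round up → n = 170 per group.

n = 170 per group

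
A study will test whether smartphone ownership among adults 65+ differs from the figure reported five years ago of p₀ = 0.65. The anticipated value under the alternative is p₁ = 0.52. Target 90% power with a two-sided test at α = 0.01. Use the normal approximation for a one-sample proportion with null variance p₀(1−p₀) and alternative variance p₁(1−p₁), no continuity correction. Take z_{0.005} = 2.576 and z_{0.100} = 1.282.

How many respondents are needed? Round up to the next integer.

n = [z_{α/2}·√(p₀q₀) + z_β·√(p₁q₁)]² / (p₁ − p₀)²
  = [2.576·√(0.65·0.35) + 1.282·√(0.52·0.48)]² / (-0.13)²
  = [2.576·0.4770 + 1.282·0.4996]² / 0.0169
  = [1.8692]² / 0.0169
  = 206.73
Round up → n = 207.

n = 207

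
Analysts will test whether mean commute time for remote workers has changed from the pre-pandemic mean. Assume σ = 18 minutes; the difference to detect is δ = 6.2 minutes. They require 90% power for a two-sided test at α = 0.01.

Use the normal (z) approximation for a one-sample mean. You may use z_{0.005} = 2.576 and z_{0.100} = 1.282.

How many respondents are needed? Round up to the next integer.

n = 126

n = (z_{α/2} + z_β)² · σ² / δ²
  = (2.576 + 1.282)² · 18² / 6.2²
  = 14.8842 · 324 / 38.44
  = 125.45
Round up → n = 126.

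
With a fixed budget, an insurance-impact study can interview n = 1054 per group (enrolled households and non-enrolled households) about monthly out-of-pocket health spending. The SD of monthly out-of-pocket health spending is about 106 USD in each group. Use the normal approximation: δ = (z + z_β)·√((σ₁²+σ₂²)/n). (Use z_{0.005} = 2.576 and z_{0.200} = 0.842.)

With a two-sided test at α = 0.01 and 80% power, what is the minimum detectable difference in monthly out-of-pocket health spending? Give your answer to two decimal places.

Minimum detectable difference ≈ 15.78 USD

δ = (z_{α/2} + z_β) · √((σ₁²+σ₂²)/n)
  = (2.576 + 0.842) · √(22472/1054)
  = 3.418 · √21.3207
  = 3.418 · 4.6174
  = 15.7824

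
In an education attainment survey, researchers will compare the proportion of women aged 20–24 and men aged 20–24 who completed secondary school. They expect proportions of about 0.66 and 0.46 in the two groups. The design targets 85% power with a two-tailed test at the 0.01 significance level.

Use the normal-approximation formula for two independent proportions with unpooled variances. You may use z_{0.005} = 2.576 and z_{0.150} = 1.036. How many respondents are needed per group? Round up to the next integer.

n = (z_{α/2} + z_β)² · [p₁(1−p₁) + p₂(1−p₂)] / (p₁ − p₂)²
  = (2.576 + 1.036)² · (0.66·0.34 + 0.46·0.54) / (0.20)²
  = (3.612)² · (0.2244 + 0.2484) / 0.0400
  = 13.0465 · 0.4728 / 0.0400
  = 154.21
Round up → n = 155 per group.

n = 155 per group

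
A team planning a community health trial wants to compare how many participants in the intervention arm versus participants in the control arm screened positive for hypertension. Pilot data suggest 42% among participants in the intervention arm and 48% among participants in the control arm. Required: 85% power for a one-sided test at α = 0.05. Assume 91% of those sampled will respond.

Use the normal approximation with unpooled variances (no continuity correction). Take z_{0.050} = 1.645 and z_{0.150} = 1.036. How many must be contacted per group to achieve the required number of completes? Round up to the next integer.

n = 1083 per group

n = (z_α + z_β)² · [p₁(1−p₁) + p₂(1−p₂)] / (p₁ − p₂)²
  = (1.645 + 1.036)² · (0.42·0.58 + 0.48·0.52) / (-0.06)²
  = (2.681)² · (0.2436 + 0.2496) / 0.0036
  = 7.1878 · 0.4932 / 0.0036
  = 984.72
Adjust for 91% response: 984.72 / 0.91 = 1082.11.
Round up → n = 1083 per group.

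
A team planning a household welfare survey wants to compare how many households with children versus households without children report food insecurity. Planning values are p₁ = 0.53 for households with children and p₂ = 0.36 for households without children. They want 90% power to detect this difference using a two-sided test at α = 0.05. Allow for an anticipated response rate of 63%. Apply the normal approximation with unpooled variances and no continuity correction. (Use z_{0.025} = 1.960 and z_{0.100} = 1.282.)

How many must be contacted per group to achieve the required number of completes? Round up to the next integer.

n = (z_{α/2} + z_β)² · [p₁(1−p₁) + p₂(1−p₂)] / (p₁ − p₂)²
  = (1.960 + 1.282)² · (0.53·0.47 + 0.36·0.64) / (0.17)²
  = (3.242)² · (0.2491 + 0.2304) / 0.0289
  = 10.5106 · 0.4795 / 0.0289
  = 174.39
Adjust for 63% response: 174.39 / 0.63 = 276.81.
Round up → n = 277 per group.

n = 277 per group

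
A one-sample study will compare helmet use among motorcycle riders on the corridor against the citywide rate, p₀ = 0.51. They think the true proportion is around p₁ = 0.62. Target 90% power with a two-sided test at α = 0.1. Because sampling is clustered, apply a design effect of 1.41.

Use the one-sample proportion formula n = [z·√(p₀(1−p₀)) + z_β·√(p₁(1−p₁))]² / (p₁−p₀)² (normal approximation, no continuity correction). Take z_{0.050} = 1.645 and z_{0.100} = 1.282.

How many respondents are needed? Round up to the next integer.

n = 244

n = [z_{α/2}·√(p₀q₀) + z_β·√(p₁q₁)]² / (p₁ − p₀)²
  = [1.645·√(0.51·0.49) + 1.282·√(0.62·0.38)]² / (0.11)²
  = [1.645·0.4999 + 1.282·0.4854]² / 0.0121
  = [1.4446]² / 0.0121
  = 172.47
Design effect: 1.41 × 172.47 = 243.18.
Round up → n = 244.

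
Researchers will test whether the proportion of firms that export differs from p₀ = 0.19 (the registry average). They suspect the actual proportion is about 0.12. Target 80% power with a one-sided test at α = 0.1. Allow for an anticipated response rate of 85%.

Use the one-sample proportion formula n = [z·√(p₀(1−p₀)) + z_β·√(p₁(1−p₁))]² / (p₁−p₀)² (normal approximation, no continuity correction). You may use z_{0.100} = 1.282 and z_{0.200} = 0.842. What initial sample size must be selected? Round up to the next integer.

n = 145

n = [z_α·√(p₀q₀) + z_β·√(p₁q₁)]² / (p₁ − p₀)²
  = [1.282·√(0.19·0.81) + 0.842·√(0.12·0.88)]² / (-0.07)²
  = [1.282·0.3923 + 0.842·0.3250]² / 0.0049
  = [0.7765]² / 0.0049
  = 123.07
Adjust for 85% response: 123.07 / 0.85 = 144.78.
Round up → n = 145.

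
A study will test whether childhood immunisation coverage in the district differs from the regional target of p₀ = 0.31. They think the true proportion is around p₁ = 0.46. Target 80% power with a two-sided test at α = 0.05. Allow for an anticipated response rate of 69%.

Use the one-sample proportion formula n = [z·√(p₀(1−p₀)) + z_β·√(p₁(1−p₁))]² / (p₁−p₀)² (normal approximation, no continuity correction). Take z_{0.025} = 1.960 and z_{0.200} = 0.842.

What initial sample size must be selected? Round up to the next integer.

n = [z_{α/2}·√(p₀q₀) + z_β·√(p₁q₁)]² / (p₁ − p₀)²
  = [1.960·√(0.31·0.69) + 0.842·√(0.46·0.54)]² / (0.15)²
  = [1.960·0.4625 + 0.842·0.4984]² / 0.0225
  = [1.3261]² / 0.0225
  = 78.16
Adjust for 69% response: 78.16 / 0.69 = 113.28.
Round up → n = 114.

n = 114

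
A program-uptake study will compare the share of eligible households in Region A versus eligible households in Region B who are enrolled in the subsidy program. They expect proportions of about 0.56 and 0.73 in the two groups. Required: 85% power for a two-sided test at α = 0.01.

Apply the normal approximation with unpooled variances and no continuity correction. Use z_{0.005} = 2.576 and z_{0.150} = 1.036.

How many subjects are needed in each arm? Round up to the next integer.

n = 201 per group

n = (z_{α/2} + z_β)² · [p₁(1−p₁) + p₂(1−p₂)] / (p₁ − p₂)²
  = (2.576 + 1.036)² · (0.56·0.44 + 0.73·0.27) / (-0.17)²
  = (3.612)² · (0.2464 + 0.1971) / 0.0289
  = 13.0465 · 0.4435 / 0.0289
  = 200.21
Round up → n = 201 per group.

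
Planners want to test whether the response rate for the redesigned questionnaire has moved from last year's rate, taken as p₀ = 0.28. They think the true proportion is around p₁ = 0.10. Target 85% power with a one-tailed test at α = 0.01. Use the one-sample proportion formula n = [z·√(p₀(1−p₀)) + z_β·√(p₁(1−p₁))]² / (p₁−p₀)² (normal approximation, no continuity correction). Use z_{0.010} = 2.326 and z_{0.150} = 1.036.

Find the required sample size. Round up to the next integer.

n = [z_α·√(p₀q₀) + z_β·√(p₁q₁)]² / (p₁ − p₀)²
  = [2.326·√(0.28·0.72) + 1.036·√(0.10·0.90)]² / (-0.18)²
  = [2.326·0.4490 + 1.036·0.3000]² / 0.0324
  = [1.3552]² / 0.0324
  = 56.68
Round up → n = 57.

n = 57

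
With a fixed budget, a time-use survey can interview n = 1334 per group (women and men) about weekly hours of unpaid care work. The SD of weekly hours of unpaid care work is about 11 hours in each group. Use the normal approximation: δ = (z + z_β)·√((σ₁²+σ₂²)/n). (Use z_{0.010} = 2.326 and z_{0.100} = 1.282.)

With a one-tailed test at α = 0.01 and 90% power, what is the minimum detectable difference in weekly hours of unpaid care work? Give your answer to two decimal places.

δ = (z_α + z_β) · √((σ₁²+σ₂²)/n)
  = (2.326 + 1.282) · √(242/1334)
  = 3.608 · √0.18141
  = 3.608 · 0.4259
  = 1.5367

Minimum detectable difference ≈ 1.54 hours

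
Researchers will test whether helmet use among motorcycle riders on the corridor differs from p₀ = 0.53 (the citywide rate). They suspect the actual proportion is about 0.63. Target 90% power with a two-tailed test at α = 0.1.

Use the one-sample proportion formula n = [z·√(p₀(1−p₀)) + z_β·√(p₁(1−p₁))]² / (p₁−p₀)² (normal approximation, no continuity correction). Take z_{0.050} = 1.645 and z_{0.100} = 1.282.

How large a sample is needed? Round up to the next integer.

n = [z_{α/2}·√(p₀q₀) + z_β·√(p₁q₁)]² / (p₁ − p₀)²
  = [1.645·√(0.53·0.47) + 1.282·√(0.63·0.37)]² / (0.10)²
  = [1.645·0.4991 + 1.282·0.4828]² / 0.0100
  = [1.4400]² / 0.0100
  = 207.35
Round up → n = 208.

n = 208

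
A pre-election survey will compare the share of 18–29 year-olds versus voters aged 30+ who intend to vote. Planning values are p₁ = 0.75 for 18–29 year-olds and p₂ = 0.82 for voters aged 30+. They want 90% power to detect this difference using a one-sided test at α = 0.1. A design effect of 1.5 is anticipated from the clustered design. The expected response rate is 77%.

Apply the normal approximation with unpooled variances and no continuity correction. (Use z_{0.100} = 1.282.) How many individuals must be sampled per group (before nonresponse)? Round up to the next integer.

n = 876 per group

n = (z_α + z_β)² · [p₁(1−p₁) + p₂(1−p₂)] / (p₁ − p₂)²
  = (1.282 + 1.282)² · (0.75·0.25 + 0.82·0.18) / (-0.07)²
  = (2.564)² · (0.1875 + 0.1476) / 0.0049
  = 6.5741 · 0.3351 / 0.0049
  = 449.59
Design effect: 1.5 × 449.59 = 674.38.
Adjust for 77% response: 674.38 / 0.77 = 875.82.
Round up → n = 876 per group.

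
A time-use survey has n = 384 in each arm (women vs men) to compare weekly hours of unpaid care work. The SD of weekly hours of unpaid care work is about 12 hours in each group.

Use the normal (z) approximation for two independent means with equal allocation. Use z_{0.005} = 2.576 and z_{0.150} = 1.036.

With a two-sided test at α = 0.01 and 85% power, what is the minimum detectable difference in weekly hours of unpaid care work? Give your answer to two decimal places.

δ = (z_{α/2} + z_β) · √((σ₁²+σ₂²)/n)
  = (2.576 + 1.036) · √(288/384)
  = 3.612 · √0.75
  = 3.612 · 0.8660
  = 3.1281

Minimum detectable difference ≈ 3.13 hours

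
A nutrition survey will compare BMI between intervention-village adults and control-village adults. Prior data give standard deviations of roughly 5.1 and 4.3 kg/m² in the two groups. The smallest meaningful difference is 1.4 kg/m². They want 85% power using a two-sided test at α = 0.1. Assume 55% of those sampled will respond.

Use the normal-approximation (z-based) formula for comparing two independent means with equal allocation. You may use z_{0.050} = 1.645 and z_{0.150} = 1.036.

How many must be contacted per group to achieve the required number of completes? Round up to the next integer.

n = 297 per group

n = (z_{α/2} + z_β)² · (σ₁² + σ₂²) / δ²
  = (1.645 + 1.036)² · (5.1² + 4.3² = 44.5) / 1.4²
  = 7.1878 · 44.5 / 1.96
  = 163.19
Adjust for 55% response: 163.19 / 0.55 = 296.71.
Round up → n = 297 per group.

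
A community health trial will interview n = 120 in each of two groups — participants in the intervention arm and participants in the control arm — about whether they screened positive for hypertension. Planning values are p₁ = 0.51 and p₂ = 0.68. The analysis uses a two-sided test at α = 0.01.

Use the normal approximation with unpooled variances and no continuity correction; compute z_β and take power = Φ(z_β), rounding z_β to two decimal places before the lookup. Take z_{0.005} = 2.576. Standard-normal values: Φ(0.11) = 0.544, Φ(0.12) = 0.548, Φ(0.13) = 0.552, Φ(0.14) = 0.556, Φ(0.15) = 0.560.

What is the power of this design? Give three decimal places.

z_β = |p₁−p₂|·√(n/[p₁q₁+p₂q₂]) − z_{α/2}
    = 0.17 · √(120/0.4675) − 2.576
    = 0.17 · 16.0214 − 2.576
    = 2.7236 − 2.576 = 0.1476 → 0.15
Power = Φ(0.15) = 0.560.

Power ≈ 0.560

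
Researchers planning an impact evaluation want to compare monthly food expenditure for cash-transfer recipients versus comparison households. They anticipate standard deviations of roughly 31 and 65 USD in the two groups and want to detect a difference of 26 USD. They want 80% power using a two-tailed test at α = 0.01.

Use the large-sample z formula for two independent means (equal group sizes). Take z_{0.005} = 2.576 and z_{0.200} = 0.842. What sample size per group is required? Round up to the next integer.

n = (z_{α/2} + z_β)² · (σ₁² + σ₂²) / δ²
  = (2.576 + 0.842)² · (31² + 65² = 5186) / 26²
  = 11.6827 · 5186 / 676
  = 89.63
Round up → n = 90 per group.

n = 90 per group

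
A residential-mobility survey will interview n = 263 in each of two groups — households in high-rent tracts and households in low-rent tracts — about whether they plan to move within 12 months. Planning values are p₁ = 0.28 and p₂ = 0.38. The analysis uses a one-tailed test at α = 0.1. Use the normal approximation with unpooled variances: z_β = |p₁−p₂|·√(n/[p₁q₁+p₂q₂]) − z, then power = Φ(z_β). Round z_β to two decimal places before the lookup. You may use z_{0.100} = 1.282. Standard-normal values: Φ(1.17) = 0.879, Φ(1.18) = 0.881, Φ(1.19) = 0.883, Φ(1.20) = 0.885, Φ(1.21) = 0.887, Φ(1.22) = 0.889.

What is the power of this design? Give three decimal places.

Power ≈ 0.879

z_β = |p₁−p₂|·√(n/[p₁q₁+p₂q₂]) − z_α
    = 0.10 · √(263/0.4372) − 1.282
    = 0.10 · 24.5266 − 1.282
    = 2.4527 − 1.282 = 1.1707 → 1.17
Power = Φ(1.17) = 0.879.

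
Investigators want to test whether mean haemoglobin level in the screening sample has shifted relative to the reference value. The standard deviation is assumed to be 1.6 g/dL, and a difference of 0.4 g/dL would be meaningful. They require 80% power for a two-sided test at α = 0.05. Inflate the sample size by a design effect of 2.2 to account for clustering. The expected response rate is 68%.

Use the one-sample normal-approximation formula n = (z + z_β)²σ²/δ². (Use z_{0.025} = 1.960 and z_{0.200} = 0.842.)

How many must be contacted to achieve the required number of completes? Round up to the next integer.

n = 407

n = (z_{α/2} + z_β)² · σ² / δ²
  = (1.960 + 0.842)² · 1.6² / 0.4²
  = 7.8512 · 2.56 / 0.16
  = 125.62
Design effect: 2.2 × 125.62 = 276.36.
Adjust for 68% response: 276.36 / 0.68 = 406.42.
Round up → n = 407.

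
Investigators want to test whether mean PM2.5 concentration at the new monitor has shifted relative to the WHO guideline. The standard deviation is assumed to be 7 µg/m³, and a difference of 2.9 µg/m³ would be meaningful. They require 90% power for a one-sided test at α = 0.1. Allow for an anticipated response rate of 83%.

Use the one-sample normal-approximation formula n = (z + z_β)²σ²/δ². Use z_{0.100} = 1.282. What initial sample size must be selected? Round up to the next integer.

n = 47

n = (z_α + z_β)² · σ² / δ²
  = (1.282 + 1.282)² · 7² / 2.9²
  = 6.5741 · 49 / 8.41
  = 38.30
Adjust for 83% response: 38.30 / 0.83 = 46.15.
Round up → n = 47.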